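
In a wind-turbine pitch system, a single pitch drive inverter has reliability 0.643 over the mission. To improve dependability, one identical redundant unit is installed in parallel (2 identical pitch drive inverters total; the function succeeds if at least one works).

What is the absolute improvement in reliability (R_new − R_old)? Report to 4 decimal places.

R_before = 0.643
R_after = 1 − (1 − 0.643)^2 = 0.8726
ΔR = 0.8726 − 0.643 = 0.2296

0.2296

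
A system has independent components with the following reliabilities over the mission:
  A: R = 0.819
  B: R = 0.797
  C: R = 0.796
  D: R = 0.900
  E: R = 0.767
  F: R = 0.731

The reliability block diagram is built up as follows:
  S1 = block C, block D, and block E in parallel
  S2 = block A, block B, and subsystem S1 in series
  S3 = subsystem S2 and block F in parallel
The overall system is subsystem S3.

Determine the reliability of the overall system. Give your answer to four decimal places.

Parallel (C, D, and E): 1 − (1 − 0.796000)(1 − 0.900000)(1 − 0.767000) = 0.995247
Series (A, B, and [0.995247]): 0.819000 × 0.797000 × 0.995247 = 0.649641
Parallel ([0.649641] and F): 1 − (1 − 0.649641)(1 − 0.731000) = 0.9058

0.9058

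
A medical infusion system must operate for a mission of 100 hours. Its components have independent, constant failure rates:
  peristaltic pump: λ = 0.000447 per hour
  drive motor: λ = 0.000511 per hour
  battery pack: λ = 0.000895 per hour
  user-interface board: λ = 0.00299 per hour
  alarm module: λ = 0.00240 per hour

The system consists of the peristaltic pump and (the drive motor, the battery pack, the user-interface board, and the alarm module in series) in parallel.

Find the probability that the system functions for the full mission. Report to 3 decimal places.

R(peristaltic pump) = exp(−0.000447 × 100) = 0.95628
R(drive motor) = exp(−0.000511 × 100) = 0.95018
R(battery pack) = exp(−0.000895 × 100) = 0.91439
R(user-interface board) = exp(−0.00299 × 100) = 0.74156
R(alarm module) = exp(−0.00240 × 100) = 0.78663
Series (drive motor, battery pack, user-interface board, and alarm module): 0.95018 × 0.91439 × 0.74156 × 0.78663 = 0.50682
Parallel (peristaltic pump and [0.50682]): 1 − (1 − 0.95628)(1 − 0.50682) = 0.978

0.978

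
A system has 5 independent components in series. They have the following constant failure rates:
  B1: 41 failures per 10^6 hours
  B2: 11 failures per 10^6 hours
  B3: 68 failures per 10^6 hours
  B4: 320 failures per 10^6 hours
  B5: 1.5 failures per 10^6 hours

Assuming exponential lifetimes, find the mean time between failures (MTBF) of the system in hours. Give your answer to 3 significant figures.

2270

Series of exponential components: λ_sys = Σ λ_i
λ_sys = 0.000041 + 0.000011 + 0.000068 + 0.00032 + 0.0000015 = 4.4150e-04 /h
MTBF = 1 / λ_sys = 2270 h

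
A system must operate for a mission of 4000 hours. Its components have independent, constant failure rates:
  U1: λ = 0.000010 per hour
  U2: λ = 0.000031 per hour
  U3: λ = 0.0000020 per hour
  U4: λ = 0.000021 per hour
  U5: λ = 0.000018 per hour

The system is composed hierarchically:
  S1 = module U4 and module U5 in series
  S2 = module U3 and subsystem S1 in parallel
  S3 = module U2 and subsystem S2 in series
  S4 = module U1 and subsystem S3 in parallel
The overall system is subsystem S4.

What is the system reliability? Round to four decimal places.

R(U1) = exp(−0.000010 × 4000) = 0.960789
R(U2) = exp(−0.000031 × 4000) = 0.883380
R(U3) = exp(−0.0000020 × 4000) = 0.992032
R(U4) = exp(−0.000021 × 4000) = 0.919431
R(U5) = exp(−0.000018 × 4000) = 0.930531
Series (U4 and U5): 0.919431 × 0.930531 = 0.855559
Parallel (U3 and [0.855559]): 1 − (1 − 0.992032)(1 − 0.855559) = 0.998849
Series (U2 and [0.998849]): 0.883380 × 0.998849 = 0.882363
Parallel (U1 and [0.882363]): 1 − (1 − 0.960789)(1 − 0.882363) = 0.9954

0.9954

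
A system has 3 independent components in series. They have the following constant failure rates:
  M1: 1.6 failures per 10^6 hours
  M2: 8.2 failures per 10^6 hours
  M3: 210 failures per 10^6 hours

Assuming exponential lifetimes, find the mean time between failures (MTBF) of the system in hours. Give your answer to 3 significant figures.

4550

Series of exponential components: λ_sys = Σ λ_i
λ_sys = 0.0000016 + 0.0000082 + 0.00021 = 2.1980e-04 /h
MTBF = 1 / λ_sys = 4550 h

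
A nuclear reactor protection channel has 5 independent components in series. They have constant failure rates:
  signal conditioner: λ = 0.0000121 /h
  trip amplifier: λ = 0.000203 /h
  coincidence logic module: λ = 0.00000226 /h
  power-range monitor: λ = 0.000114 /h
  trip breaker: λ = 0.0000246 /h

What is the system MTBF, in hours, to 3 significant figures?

2810

Series of exponential components: λ_sys = Σ λ_i
λ_sys = 0.0000121 + 0.000203 + 0.00000226 + 0.000114 + 0.0000246 = 3.5596e-04 /h
MTBF = 1 / λ_sys = 2810 h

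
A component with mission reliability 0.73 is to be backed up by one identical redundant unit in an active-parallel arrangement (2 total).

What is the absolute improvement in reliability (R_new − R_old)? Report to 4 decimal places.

0.1971

R_before = 0.73
R_after = 1 − (1 − 0.73)^2 = 0.9271
ΔR = 0.9271 − 0.73 = 0.1971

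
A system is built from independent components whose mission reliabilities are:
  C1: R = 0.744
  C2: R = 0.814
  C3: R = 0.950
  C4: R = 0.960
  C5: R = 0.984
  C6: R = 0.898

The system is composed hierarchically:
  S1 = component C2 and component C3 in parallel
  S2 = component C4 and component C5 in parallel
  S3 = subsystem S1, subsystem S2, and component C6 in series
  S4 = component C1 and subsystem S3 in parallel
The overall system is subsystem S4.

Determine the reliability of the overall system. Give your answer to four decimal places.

Parallel (C2 and C3): 1 − (1 − 0.814000)(1 − 0.950000) = 0.990700
Parallel (C4 and C5): 1 − (1 − 0.960000)(1 − 0.984000) = 0.999360
Series ([0.990700], [0.999360], and C6): 0.990700 × 0.999360 × 0.898000 = 0.889079
Parallel (C1 and [0.889079]): 1 − (1 − 0.744000)(1 − 0.889079) = 0.9716

0.9716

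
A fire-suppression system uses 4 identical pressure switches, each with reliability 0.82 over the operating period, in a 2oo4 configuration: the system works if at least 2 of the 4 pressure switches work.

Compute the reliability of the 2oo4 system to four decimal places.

R = Σ_{i=2}^{4} C(4,i) p^i (1−p)^{4−i} with p = 0.82
C(4,2)·0.82^2·0.18^2 = 0.130715
C(4,3)·0.82^3·0.18^1 = 0.396985
C(4,4)·0.82^4·0.18^0 = 0.452122
Sum = 0.9798

0.9798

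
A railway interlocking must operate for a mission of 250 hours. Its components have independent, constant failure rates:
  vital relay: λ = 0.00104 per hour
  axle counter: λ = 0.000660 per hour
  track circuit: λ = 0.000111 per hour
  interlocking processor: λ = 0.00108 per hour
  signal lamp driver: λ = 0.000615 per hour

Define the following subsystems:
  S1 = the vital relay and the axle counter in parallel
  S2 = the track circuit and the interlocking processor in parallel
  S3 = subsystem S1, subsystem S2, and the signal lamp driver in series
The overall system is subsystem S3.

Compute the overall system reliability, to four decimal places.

0.8223

R(vital relay) = exp(−0.00104 × 250) = 0.771052
R(axle counter) = exp(−0.000660 × 250) = 0.847894
R(track circuit) = exp(−0.000111 × 250) = 0.972631
R(interlocking processor) = exp(−0.00108 × 250) = 0.763379
R(signal lamp driver) = exp(−0.000615 × 250) = 0.857486
Parallel (vital relay and axle counter): 1 − (1 − 0.771052)(1 − 0.847894) = 0.965176
Parallel (track circuit and interlocking processor): 1 − (1 − 0.972631)(1 − 0.763379) = 0.993524
Series ([0.965176], [0.993524], and signal lamp driver): 0.965176 × 0.993524 × 0.857486 = 0.8223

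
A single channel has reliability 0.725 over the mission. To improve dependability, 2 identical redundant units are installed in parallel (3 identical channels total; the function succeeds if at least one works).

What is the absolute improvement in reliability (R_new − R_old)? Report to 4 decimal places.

0.2542

R_before = 0.725
R_after = 1 − (1 − 0.725)^3 = 0.9792
ΔR = 0.9792 − 0.725 = 0.2542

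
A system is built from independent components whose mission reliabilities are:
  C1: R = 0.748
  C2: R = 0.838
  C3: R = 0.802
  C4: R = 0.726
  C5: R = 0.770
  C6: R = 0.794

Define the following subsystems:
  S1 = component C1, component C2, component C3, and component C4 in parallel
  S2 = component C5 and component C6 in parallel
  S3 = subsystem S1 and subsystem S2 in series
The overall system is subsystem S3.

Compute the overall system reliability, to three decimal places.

0.951

Parallel (C1, C2, C3, and C4): 1 − (1 − 0.74800)(1 − 0.83800)(1 − 0.80200)(1 − 0.72600) = 0.99779
Parallel (C5 and C6): 1 − (1 − 0.77000)(1 − 0.79400) = 0.95262
Series ([0.99779] and [0.95262]): 0.99779 × 0.95262 = 0.951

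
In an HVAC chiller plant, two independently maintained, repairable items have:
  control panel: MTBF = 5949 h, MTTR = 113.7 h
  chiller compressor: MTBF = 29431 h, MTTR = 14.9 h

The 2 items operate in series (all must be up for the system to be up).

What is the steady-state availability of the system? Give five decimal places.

0.98075

A(control panel) = MTBF/(MTBF+MTTR) = 5949/(5949+113.7) = 0.981246
A(chiller compressor) = MTBF/(MTBF+MTTR) = 29431/(29431+14.9) = 0.999494
Series availability: 0.981246 × 0.999494 = 0.98075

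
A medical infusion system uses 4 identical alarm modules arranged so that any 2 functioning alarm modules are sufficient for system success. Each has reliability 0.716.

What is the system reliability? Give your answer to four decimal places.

0.9279

R = Σ_{i=2}^{4} C(4,i) p^i (1−p)^{4−i} with p = 0.716
C(4,2)·0.716^2·0.284^2 = 0.248093
C(4,3)·0.716^3·0.284^1 = 0.416982
C(4,4)·0.716^4·0.284^0 = 0.262816
Sum = 0.9279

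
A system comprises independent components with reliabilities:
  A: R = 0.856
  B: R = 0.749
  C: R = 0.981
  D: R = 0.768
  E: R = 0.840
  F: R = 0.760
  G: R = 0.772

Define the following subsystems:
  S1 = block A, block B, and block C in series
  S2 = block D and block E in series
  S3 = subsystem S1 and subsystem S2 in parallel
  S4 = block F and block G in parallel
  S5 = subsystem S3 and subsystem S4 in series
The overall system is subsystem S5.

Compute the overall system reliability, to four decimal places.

0.8208

Series (A, B, and C): 0.856000 × 0.749000 × 0.981000 = 0.628962
Series (D and E): 0.768000 × 0.840000 = 0.645120
Parallel ([0.628962] and [0.645120]): 1 − (1 − 0.628962)(1 − 0.645120) = 0.868326
Parallel (F and G): 1 − (1 − 0.760000)(1 − 0.772000) = 0.945280
Series ([0.868326] and [0.945280]): 0.868326 × 0.945280 = 0.8208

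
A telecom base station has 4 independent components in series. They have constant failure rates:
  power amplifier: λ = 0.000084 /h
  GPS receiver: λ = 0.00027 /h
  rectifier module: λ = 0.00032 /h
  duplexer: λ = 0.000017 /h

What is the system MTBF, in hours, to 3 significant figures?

Series of exponential components: λ_sys = Σ λ_i
λ_sys = 0.000084 + 0.00027 + 0.00032 + 0.000017 = 6.9100e-04 /h
MTBF = 1 / λ_sys = 1450 h

1450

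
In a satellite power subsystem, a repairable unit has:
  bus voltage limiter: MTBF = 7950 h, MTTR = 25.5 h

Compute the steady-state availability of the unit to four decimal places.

0.9968

A(bus voltage limiter) = MTBF/(MTBF+MTTR) = 7950/(7950+25.5) = 0.9968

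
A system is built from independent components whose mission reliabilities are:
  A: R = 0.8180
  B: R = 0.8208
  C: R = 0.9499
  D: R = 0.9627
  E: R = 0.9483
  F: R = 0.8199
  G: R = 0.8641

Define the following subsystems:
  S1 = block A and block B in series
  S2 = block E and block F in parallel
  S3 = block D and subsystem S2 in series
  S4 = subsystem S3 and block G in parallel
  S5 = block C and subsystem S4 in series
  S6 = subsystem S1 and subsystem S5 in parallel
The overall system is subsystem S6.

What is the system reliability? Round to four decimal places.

Series (A and B): 0.818000 × 0.820800 = 0.671414
Parallel (E and F): 1 − (1 − 0.948300)(1 − 0.819900) = 0.990689
Series (D and [0.990689]): 0.962700 × 0.990689 = 0.953736
Parallel ([0.953736] and G): 1 − (1 − 0.953736)(1 − 0.864100) = 0.993713
Series (C and [0.993713]): 0.949900 × 0.993713 = 0.943928
Parallel ([0.671414] and [0.943928]): 1 − (1 − 0.671414)(1 − 0.943928) = 0.9816

0.9816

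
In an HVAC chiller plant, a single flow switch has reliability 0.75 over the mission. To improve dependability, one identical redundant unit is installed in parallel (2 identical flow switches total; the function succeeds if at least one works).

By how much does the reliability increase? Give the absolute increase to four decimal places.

0.1875

R_before = 0.75
R_after = 1 − (1 − 0.75)^2 = 0.9375
ΔR = 0.9375 − 0.75 = 0.1875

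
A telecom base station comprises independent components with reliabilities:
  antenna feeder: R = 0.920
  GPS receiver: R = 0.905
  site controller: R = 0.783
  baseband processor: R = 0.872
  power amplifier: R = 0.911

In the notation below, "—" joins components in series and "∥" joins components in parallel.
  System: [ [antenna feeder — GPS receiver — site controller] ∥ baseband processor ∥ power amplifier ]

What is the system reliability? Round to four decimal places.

Series (antenna feeder, GPS receiver, and site controller): 0.920000 × 0.905000 × 0.783000 = 0.651926
Parallel ([0.651926], baseband processor, and power amplifier): 1 − (1 − 0.651926)(1 − 0.872000)(1 − 0.911000) = 0.9960

0.9960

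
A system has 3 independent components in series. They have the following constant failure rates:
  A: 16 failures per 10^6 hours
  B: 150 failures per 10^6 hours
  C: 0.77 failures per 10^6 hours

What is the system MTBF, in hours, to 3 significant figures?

Series of exponential components: λ_sys = Σ λ_i
λ_sys = 0.000016 + 0.00015 + 0.00000077 = 1.6677e-04 /h
MTBF = 1 / λ_sys = 6000 h

6000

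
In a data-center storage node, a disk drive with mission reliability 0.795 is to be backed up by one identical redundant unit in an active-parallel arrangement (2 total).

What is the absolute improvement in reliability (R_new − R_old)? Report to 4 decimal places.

0.1630

R_before = 0.795
R_after = 1 − (1 − 0.795)^2 = 0.9580
ΔR = 0.9580 − 0.795 = 0.1630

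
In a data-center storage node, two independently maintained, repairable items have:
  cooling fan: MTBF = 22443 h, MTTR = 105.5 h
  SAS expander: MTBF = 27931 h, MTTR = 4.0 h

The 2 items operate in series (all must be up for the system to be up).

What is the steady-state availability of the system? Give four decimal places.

0.9952

A(cooling fan) = MTBF/(MTBF+MTTR) = 22443/(22443+105.5) = 0.995321
A(SAS expander) = MTBF/(MTBF+MTTR) = 27931/(27931+4.0) = 0.999857
Series availability: 0.995321 × 0.999857 = 0.9952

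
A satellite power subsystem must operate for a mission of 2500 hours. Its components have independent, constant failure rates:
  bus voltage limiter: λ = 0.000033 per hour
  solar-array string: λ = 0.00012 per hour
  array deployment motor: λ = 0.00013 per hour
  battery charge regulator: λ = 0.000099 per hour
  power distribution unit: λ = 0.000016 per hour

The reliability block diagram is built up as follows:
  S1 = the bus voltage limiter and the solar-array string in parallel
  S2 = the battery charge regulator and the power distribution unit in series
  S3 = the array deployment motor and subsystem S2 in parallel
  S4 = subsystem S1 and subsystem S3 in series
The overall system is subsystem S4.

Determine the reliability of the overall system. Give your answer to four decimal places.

0.9116

R(bus voltage limiter) = exp(−0.000033 × 2500) = 0.920811
R(solar-array string) = exp(−0.00012 × 2500) = 0.740818
R(array deployment motor) = exp(−0.00013 × 2500) = 0.722527
R(battery charge regulator) = exp(−0.000099 × 2500) = 0.780750
R(power distribution unit) = exp(−0.000016 × 2500) = 0.960789
Parallel (bus voltage limiter and solar-array string): 1 − (1 − 0.920811)(1 − 0.740818) = 0.979476
Series (battery charge regulator and power distribution unit): 0.780750 × 0.960789 = 0.750136
Parallel (array deployment motor and [0.750136]): 1 − (1 − 0.722527)(1 − 0.750136) = 0.930669
Series ([0.979476] and [0.930669]): 0.979476 × 0.930669 = 0.9116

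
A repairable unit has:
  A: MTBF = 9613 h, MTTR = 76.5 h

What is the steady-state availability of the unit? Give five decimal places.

A(A) = MTBF/(MTBF+MTTR) = 9613/(9613+76.5) = 0.99210

0.99210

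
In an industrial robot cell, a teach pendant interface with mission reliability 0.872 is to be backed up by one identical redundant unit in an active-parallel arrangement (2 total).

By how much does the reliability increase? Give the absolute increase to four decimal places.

R_before = 0.872
R_after = 1 − (1 − 0.872)^2 = 0.9836
ΔR = 0.9836 − 0.872 = 0.1116

0.1116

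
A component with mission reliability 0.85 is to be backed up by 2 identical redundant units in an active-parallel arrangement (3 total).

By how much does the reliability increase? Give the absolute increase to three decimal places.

0.147

R_before = 0.85
R_after = 1 − (1 − 0.85)^3 = 0.997
ΔR = 0.997 − 0.85 = 0.147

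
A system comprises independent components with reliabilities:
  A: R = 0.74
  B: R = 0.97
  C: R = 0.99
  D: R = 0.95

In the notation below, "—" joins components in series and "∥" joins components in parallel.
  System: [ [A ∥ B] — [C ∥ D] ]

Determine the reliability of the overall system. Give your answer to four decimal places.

Parallel (A and B): 1 − (1 − 0.740000)(1 − 0.970000) = 0.992200
Parallel (C and D): 1 − (1 − 0.990000)(1 − 0.950000) = 0.999500
Series ([0.992200] and [0.999500]): 0.992200 × 0.999500 = 0.9917

0.9917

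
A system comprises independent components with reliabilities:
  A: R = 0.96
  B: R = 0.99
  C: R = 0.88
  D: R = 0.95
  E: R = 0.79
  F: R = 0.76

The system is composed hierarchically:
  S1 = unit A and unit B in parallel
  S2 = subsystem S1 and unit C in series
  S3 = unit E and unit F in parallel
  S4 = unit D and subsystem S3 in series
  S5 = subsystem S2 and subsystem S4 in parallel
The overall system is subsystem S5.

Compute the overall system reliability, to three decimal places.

0.988

Parallel (A and B): 1 − (1 − 0.96000)(1 − 0.99000) = 0.99960
Series ([0.99960] and C): 0.99960 × 0.88000 = 0.87965
Parallel (E and F): 1 − (1 − 0.79000)(1 − 0.76000) = 0.94960
Series (D and [0.94960]): 0.95000 × 0.94960 = 0.90212
Parallel ([0.87965] and [0.90212]): 1 − (1 − 0.87965)(1 − 0.90212) = 0.988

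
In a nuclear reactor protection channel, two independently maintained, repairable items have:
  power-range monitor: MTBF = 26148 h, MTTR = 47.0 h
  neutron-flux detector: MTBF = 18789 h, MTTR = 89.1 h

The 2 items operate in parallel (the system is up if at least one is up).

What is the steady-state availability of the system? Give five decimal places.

0.99999

A(power-range monitor) = MTBF/(MTBF+MTTR) = 26148/(26148+47.0) = 0.998206
A(neutron-flux detector) = MTBF/(MTBF+MTTR) = 18789/(18789+89.1) = 0.995280
Parallel availability: 1 − (1 − 0.998206)(1 − 0.995280) = 0.99999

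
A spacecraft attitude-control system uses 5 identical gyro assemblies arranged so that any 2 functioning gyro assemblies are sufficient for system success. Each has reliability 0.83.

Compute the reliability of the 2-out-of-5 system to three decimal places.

R = Σ_{i=2}^{5} C(5,i) p^i (1−p)^{5−i} with p = 0.83
C(5,2)·0.83^2·0.17^3 = 0.03385
C(5,3)·0.83^3·0.17^2 = 0.16525
C(5,4)·0.83^4·0.17^1 = 0.40340
C(5,5)·0.83^5·0.17^0 = 0.39390
Sum = 0.996

0.996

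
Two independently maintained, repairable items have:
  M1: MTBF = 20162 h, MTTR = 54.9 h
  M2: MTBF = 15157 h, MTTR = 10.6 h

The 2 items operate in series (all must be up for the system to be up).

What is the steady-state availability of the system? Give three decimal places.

A(M1) = MTBF/(MTBF+MTTR) = 20162/(20162+54.9) = 0.997284
A(M2) = MTBF/(MTBF+MTTR) = 15157/(15157+10.6) = 0.999301
Series availability: 0.997284 × 0.999301 = 0.997

0.997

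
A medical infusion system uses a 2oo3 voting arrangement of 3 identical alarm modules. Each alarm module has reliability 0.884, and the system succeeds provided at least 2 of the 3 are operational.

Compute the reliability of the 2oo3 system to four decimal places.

0.9628

R = Σ_{i=2}^{3} C(3,i) p^i (1−p)^{3−i} with p = 0.884
C(3,2)·0.884^2·0.116^1 = 0.271947
C(3,3)·0.884^3·0.116^0 = 0.690807
Sum = 0.9628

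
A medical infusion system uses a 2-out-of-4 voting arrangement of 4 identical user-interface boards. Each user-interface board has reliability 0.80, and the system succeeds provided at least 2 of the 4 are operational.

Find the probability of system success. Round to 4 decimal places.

0.9728

R = Σ_{i=2}^{4} C(4,i) p^i (1−p)^{4−i} with p = 0.80
C(4,2)·0.80^2·0.20^2 = 0.153600
C(4,3)·0.80^3·0.20^1 = 0.409600
C(4,4)·0.80^4·0.20^0 = 0.409600
Sum = 0.9728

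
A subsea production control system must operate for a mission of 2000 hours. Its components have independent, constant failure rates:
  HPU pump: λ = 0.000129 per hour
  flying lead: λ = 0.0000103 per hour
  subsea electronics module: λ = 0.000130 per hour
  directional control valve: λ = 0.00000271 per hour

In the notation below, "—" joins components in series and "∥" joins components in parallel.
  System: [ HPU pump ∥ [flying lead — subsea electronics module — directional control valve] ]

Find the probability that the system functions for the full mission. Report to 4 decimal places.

R(HPU pump) = exp(−0.000129 × 2000) = 0.772595
R(flying lead) = exp(−0.0000103 × 2000) = 0.979611
R(subsea electronics module) = exp(−0.000130 × 2000) = 0.771052
R(directional control valve) = exp(−0.00000271 × 2000) = 0.994595
Series (flying lead, subsea electronics module, and directional control valve): 0.979611 × 0.771052 × 0.994595 = 0.751248
Parallel (HPU pump and [0.751248]): 1 − (1 − 0.772595)(1 − 0.751248) = 0.9434

0.9434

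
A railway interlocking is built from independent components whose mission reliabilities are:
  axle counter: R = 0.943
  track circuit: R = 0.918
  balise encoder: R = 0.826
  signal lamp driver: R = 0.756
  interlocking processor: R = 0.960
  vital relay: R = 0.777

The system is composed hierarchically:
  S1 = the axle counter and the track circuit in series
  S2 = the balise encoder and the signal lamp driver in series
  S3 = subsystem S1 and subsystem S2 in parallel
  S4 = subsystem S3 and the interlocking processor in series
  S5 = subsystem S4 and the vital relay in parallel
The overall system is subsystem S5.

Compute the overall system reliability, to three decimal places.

Series (axle counter and track circuit): 0.94300 × 0.91800 = 0.86567
Series (balise encoder and signal lamp driver): 0.82600 × 0.75600 = 0.62446
Parallel ([0.86567] and [0.62446]): 1 − (1 − 0.86567)(1 − 0.62446) = 0.94955
Series ([0.94955] and interlocking processor): 0.94955 × 0.96000 = 0.91157
Parallel ([0.91157] and vital relay): 1 − (1 − 0.91157)(1 − 0.77700) = 0.980

0.980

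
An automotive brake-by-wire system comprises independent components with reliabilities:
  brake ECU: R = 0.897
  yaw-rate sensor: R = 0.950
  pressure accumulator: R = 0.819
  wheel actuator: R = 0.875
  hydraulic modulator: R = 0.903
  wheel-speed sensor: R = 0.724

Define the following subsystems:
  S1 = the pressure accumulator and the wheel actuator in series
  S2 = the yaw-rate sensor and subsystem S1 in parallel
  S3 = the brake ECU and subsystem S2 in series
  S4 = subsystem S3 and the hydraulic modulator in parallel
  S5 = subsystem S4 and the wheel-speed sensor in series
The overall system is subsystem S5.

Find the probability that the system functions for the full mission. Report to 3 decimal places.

Series (pressure accumulator and wheel actuator): 0.81900 × 0.87500 = 0.71663
Parallel (yaw-rate sensor and [0.71663]): 1 − (1 − 0.95000)(1 − 0.71663) = 0.98583
Series (brake ECU and [0.98583]): 0.89700 × 0.98583 = 0.88429
Parallel ([0.88429] and hydraulic modulator): 1 − (1 − 0.88429)(1 − 0.90300) = 0.98878
Series ([0.98878] and wheel-speed sensor): 0.98878 × 0.72400 = 0.716

0.716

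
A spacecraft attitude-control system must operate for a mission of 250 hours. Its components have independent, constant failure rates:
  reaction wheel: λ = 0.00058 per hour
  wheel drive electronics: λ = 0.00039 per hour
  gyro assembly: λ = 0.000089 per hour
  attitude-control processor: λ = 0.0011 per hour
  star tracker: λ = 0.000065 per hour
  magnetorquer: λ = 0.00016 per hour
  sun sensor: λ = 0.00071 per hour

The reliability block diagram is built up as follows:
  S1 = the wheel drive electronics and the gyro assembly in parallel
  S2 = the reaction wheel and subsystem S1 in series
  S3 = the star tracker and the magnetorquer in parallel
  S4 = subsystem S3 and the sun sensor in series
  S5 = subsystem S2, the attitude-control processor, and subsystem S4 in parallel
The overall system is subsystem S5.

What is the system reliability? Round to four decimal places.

R(reaction wheel) = exp(−0.00058 × 250) = 0.865022
R(wheel drive electronics) = exp(−0.00039 × 250) = 0.907102
R(gyro assembly) = exp(−0.000089 × 250) = 0.977996
R(attitude-control processor) = exp(−0.0011 × 250) = 0.759572
R(star tracker) = exp(−0.000065 × 250) = 0.983881
R(magnetorquer) = exp(−0.00016 × 250) = 0.960789
R(sun sensor) = exp(−0.00071 × 250) = 0.837361
Parallel (wheel drive electronics and gyro assembly): 1 − (1 − 0.907102)(1 − 0.977996) = 0.997956
Series (reaction wheel and [0.997956]): 0.865022 × 0.997956 = 0.863254
Parallel (star tracker and magnetorquer): 1 − (1 − 0.983881)(1 − 0.960789) = 0.999368
Series ([0.999368] and sun sensor): 0.999368 × 0.837361 = 0.836832
Parallel ([0.863254], attitude-control processor, and [0.836832]): 1 − (1 − 0.863254)(1 − 0.759572)(1 − 0.836832) = 0.9946

0.9946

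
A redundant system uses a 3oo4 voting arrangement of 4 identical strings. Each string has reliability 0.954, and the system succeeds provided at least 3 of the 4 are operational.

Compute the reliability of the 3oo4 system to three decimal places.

0.988

R = Σ_{i=3}^{4} C(4,i) p^i (1−p)^{4−i} with p = 0.954
C(4,3)·0.954^3·0.046^1 = 0.15976
C(4,4)·0.954^4·0.046^0 = 0.82831
Sum = 0.988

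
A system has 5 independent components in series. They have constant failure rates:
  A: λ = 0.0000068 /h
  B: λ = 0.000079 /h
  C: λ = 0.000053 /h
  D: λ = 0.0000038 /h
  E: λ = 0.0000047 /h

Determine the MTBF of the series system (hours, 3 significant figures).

Series of exponential components: λ_sys = Σ λ_i
λ_sys = 0.0000068 + 0.000079 + 0.000053 + 0.0000038 + 0.0000047 = 1.4730e-04 /h
MTBF = 1 / λ_sys = 6790 h

6790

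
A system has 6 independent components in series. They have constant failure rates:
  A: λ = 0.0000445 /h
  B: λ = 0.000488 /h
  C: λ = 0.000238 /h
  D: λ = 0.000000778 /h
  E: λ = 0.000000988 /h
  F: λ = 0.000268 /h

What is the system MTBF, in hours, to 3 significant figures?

Series of exponential components: λ_sys = Σ λ_i
λ_sys = 0.0000445 + 0.000488 + 0.000238 + 0.000000778 + 0.000000988 + 0.000268 = 1.0403e-03 /h
MTBF = 1 / λ_sys = 961 h

961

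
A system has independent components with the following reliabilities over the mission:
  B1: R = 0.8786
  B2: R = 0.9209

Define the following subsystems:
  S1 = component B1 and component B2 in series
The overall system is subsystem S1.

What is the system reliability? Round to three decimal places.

Series (B1 and B2): 0.87860 × 0.92090 = 0.809

0.809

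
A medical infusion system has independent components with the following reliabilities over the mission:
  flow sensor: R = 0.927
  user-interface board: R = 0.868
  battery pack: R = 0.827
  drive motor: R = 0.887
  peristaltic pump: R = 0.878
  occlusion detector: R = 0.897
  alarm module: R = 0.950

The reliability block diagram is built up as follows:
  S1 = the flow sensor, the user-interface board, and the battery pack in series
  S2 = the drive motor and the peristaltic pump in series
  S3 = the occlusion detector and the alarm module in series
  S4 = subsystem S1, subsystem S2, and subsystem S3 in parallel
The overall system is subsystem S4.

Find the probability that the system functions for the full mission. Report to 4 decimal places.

Series (flow sensor, user-interface board, and battery pack): 0.927000 × 0.868000 × 0.827000 = 0.665434
Series (drive motor and peristaltic pump): 0.887000 × 0.878000 = 0.778786
Series (occlusion detector and alarm module): 0.897000 × 0.950000 = 0.852150
Parallel ([0.665434], [0.778786], and [0.852150]): 1 − (1 − 0.665434)(1 − 0.778786)(1 − 0.852150) = 0.9891

0.9891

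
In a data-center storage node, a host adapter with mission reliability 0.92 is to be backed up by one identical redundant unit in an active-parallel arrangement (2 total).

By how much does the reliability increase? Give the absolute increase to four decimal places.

0.0736

R_before = 0.92
R_after = 1 − (1 − 0.92)^2 = 0.9936
ΔR = 0.9936 − 0.92 = 0.0736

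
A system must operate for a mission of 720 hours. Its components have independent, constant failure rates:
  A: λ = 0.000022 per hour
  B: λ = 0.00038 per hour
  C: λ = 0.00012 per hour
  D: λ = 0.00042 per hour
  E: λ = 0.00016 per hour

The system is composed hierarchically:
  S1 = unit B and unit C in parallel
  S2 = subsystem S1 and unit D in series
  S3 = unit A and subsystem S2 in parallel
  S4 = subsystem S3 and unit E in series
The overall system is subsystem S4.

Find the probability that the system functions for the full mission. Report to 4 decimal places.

R(A) = exp(−0.000022 × 720) = 0.984285
R(B) = exp(−0.00038 × 720) = 0.760636
R(C) = exp(−0.00012 × 720) = 0.917227
R(D) = exp(−0.00042 × 720) = 0.739042
R(E) = exp(−0.00016 × 720) = 0.891188
Parallel (B and C): 1 − (1 − 0.760636)(1 − 0.917227) = 0.980187
Series ([0.980187] and D): 0.980187 × 0.739042 = 0.724399
Parallel (A and [0.724399]): 1 − (1 − 0.984285)(1 − 0.724399) = 0.995669
Series ([0.995669] and E): 0.995669 × 0.891188 = 0.8873

0.8873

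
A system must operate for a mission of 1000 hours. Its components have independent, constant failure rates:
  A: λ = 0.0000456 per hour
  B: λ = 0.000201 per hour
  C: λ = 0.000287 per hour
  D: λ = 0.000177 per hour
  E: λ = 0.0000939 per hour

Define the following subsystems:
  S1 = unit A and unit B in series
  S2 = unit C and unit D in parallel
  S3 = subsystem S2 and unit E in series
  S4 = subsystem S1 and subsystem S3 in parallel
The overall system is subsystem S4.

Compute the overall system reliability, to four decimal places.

R(A) = exp(−0.0000456 × 1000) = 0.955424
R(B) = exp(−0.000201 × 1000) = 0.817912
R(C) = exp(−0.000287 × 1000) = 0.750512
R(D) = exp(−0.000177 × 1000) = 0.837780
R(E) = exp(−0.0000939 × 1000) = 0.910374
Series (A and B): 0.955424 × 0.817912 = 0.781453
Parallel (C and D): 1 − (1 − 0.750512)(1 − 0.837780) = 0.959528
Series ([0.959528] and E): 0.959528 × 0.910374 = 0.873529
Parallel ([0.781453] and [0.873529]): 1 − (1 − 0.781453)(1 − 0.873529) = 0.9724

0.9724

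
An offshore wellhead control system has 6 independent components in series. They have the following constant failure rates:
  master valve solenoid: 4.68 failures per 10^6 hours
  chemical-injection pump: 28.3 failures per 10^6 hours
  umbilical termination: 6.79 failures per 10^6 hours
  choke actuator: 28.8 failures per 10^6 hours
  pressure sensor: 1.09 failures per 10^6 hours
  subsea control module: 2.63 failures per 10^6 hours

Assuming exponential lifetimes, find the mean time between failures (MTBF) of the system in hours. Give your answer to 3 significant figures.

Series of exponential components: λ_sys = Σ λ_i
λ_sys = 0.00000468 + 0.0000283 + 0.00000679 + 0.0000288 + 0.00000109 + 0.00000263 = 7.2290e-05 /h
MTBF = 1 / λ_sys = 13800 h

13800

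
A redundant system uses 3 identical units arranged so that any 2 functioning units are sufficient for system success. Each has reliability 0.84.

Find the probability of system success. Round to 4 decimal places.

R = Σ_{i=2}^{3} C(3,i) p^i (1−p)^{3−i} with p = 0.84
C(3,2)·0.84^2·0.16^1 = 0.338688
C(3,3)·0.84^3·0.16^0 = 0.592704
Sum = 0.9314

0.9314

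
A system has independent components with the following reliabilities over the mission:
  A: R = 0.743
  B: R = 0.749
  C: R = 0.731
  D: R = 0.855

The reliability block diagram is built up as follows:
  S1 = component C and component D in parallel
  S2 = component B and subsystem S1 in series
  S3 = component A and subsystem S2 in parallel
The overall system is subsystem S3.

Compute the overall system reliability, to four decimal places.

0.9280

Parallel (C and D): 1 − (1 − 0.731000)(1 − 0.855000) = 0.960995
Series (B and [0.960995]): 0.749000 × 0.960995 = 0.719785
Parallel (A and [0.719785]): 1 − (1 − 0.743000)(1 − 0.719785) = 0.9280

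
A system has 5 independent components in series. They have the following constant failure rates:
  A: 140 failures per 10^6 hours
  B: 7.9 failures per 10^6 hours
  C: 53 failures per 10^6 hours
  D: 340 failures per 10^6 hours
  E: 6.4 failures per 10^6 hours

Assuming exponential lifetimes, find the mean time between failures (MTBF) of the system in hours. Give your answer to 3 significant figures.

Series of exponential components: λ_sys = Σ λ_i
λ_sys = 0.00014 + 0.0000079 + 0.000053 + 0.00034 + 0.0000064 = 5.4730e-04 /h
MTBF = 1 / λ_sys = 1830 h

1830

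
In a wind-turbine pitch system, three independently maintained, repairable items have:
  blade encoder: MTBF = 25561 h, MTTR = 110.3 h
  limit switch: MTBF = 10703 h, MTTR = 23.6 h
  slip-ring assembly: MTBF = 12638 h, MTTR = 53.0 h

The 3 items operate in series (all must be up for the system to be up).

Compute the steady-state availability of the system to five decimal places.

0.98936

A(blade encoder) = MTBF/(MTBF+MTTR) = 25561/(25561+110.3) = 0.995703
A(limit switch) = MTBF/(MTBF+MTTR) = 10703/(10703+23.6) = 0.997800
A(slip-ring assembly) = MTBF/(MTBF+MTTR) = 12638/(12638+53.0) = 0.995824
Series availability: 0.995703 × 0.997800 × 0.995824 = 0.98936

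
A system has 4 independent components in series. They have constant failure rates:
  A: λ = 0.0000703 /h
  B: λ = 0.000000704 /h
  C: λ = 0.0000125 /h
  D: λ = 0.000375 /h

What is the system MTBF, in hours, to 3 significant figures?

Series of exponential components: λ_sys = Σ λ_i
λ_sys = 0.0000703 + 0.000000704 + 0.0000125 + 0.000375 = 4.5850e-04 /h
MTBF = 1 / λ_sys = 2180 h

2180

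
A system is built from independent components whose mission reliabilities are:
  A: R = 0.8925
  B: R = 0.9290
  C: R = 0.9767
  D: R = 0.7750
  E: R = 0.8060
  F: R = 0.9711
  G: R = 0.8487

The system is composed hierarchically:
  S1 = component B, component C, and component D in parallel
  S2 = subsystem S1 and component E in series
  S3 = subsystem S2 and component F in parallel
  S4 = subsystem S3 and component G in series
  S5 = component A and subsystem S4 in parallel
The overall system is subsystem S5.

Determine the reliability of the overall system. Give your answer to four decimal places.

0.9832

Parallel (B, C, and D): 1 − (1 − 0.929000)(1 − 0.976700)(1 − 0.775000) = 0.999628
Series ([0.999628] and E): 0.999628 × 0.806000 = 0.805700
Parallel ([0.805700] and F): 1 − (1 − 0.805700)(1 − 0.971100) = 0.994385
Series ([0.994385] and G): 0.994385 × 0.848700 = 0.843935
Parallel (A and [0.843935]): 1 − (1 − 0.892500)(1 − 0.843935) = 0.9832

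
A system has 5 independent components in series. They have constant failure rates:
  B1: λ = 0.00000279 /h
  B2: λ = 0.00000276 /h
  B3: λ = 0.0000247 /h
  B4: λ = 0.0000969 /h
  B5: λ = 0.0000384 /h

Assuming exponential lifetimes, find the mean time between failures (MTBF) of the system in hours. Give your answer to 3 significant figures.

Series of exponential components: λ_sys = Σ λ_i
λ_sys = 0.00000279 + 0.00000276 + 0.0000247 + 0.0000969 + 0.0000384 = 1.6555e-04 /h
MTBF = 1 / λ_sys = 6040 h

6040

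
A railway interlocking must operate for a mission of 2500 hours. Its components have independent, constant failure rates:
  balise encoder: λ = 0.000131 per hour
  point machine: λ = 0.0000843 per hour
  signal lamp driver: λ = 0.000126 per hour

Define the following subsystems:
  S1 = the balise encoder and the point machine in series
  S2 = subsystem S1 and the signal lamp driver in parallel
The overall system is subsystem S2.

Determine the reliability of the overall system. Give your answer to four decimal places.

0.8875

R(balise encoder) = exp(−0.000131 × 2500) = 0.720723
R(point machine) = exp(−0.0000843 × 2500) = 0.809977
R(signal lamp driver) = exp(−0.000126 × 2500) = 0.729789
Series (balise encoder and point machine): 0.720723 × 0.809977 = 0.583769
Parallel ([0.583769] and signal lamp driver): 1 − (1 − 0.583769)(1 − 0.729789) = 0.8875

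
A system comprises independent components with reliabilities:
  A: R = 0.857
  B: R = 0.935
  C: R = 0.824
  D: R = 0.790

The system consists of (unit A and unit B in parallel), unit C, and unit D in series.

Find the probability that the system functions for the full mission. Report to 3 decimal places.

0.645

Parallel (A and B): 1 − (1 − 0.85700)(1 − 0.93500) = 0.99071
Series ([0.99071], C, and D): 0.99071 × 0.82400 × 0.79000 = 0.645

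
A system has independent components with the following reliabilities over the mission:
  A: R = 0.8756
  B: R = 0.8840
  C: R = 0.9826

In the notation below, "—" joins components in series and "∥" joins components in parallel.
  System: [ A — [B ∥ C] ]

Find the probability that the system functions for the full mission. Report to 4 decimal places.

Parallel (B and C): 1 − (1 − 0.884000)(1 − 0.982600) = 0.997982
Series (A and [0.997982]): 0.875600 × 0.997982 = 0.8738

0.8738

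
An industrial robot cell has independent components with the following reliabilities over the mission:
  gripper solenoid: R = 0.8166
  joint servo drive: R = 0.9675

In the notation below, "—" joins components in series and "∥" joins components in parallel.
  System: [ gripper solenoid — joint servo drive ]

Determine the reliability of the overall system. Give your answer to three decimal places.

Series (gripper solenoid and joint servo drive): 0.81660 × 0.96750 = 0.790

0.790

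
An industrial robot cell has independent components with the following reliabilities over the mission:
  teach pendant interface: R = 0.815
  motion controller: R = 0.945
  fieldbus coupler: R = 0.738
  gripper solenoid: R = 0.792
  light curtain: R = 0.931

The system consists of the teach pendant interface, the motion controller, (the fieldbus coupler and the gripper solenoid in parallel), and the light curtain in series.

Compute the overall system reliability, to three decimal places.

0.678

Parallel (fieldbus coupler and gripper solenoid): 1 − (1 − 0.73800)(1 − 0.79200) = 0.94550
Series (teach pendant interface, motion controller, [0.94550], and light curtain): 0.81500 × 0.94500 × 0.94550 × 0.93100 = 0.678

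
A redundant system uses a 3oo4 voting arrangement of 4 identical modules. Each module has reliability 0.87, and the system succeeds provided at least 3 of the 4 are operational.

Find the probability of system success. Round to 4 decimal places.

0.9153

R = Σ_{i=3}^{4} C(4,i) p^i (1−p)^{4−i} with p = 0.87
C(4,3)·0.87^3·0.13^1 = 0.342422
C(4,4)·0.87^4·0.13^0 = 0.572898
Sum = 0.9153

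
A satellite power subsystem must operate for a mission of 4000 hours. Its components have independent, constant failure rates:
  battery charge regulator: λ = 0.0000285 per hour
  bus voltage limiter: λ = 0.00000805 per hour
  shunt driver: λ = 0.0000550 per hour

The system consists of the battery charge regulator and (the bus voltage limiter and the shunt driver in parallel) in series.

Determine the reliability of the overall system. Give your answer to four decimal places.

R(battery charge regulator) = exp(−0.0000285 × 4000) = 0.892258
R(bus voltage limiter) = exp(−0.00000805 × 4000) = 0.968313
R(shunt driver) = exp(−0.0000550 × 4000) = 0.802519
Parallel (bus voltage limiter and shunt driver): 1 − (1 − 0.968313)(1 − 0.802519) = 0.993742
Series (battery charge regulator and [0.993742]): 0.892258 × 0.993742 = 0.8867

0.8867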